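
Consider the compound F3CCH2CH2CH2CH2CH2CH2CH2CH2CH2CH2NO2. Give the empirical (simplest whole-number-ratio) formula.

C11H20F3NO2

Atom tally by fragment:
  F3CCH2 → C:2 H:2 F:3
  CH2 → C:1 H:2
  CH2 → C:1 H:2
  CH2 → C:1 H:2
  CH2 → C:1 H:2
  CH2 → C:1 H:2
  CH2 → C:1 H:2
  CH2 → C:1 H:2
  CH2 → C:1 H:2
  CH2NO2 → C:1 H:2 N:1 O:2
Element totals:
  C: 11
  H: 20
  F: 3
  N: 1
  O: 2
Molecular formula: C11H20F3NO2.
gcd of subscripts (11, 3, 20, 1, 2) = 1, so the empirical formula equals the molecular formula.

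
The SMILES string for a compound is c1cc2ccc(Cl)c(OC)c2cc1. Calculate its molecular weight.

192.64 g/mol

Atom tally by fragment:
  naphthalene ring system core → C:10 H:8
  (− 2 ring H displaced by substituents)
  + Cl → Cl:1
  + OCH3 → C:1 H:3 O:1
Element totals:
  C: 11
  H: 9
  Cl: 1
  O: 1
Molecular formula: C11H9ClO.
  M = 11(12.011) + 9(1.008) + 35.45 + 15.999
    = 132.121 + 9.072 + 35.450 + 15.999 = 192.642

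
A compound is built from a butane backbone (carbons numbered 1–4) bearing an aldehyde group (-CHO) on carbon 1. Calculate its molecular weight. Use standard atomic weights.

86.13 g/mol

Atom tally by fragment:
  OHCCH2 → C:2 H:3 O:1
  CH2 → C:1 H:2
  CH2 → C:1 H:2
  CH3 → C:1 H:3
Element totals:
  C: 5
  H: 10
  O: 1
Molecular formula: C5H10O.
  M = 5(12.011) + 10(1.008) + 15.999
    = 60.055 + 10.080 + 15.999 = 86.134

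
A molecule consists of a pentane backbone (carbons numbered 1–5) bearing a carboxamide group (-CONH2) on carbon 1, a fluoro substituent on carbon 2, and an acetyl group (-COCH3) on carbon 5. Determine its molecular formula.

C8H14FNO2

Atom tally by fragment:
  H2NOCCH2 → C:2 H:4 O:1 N:1
  CH(F) → C:1 H:1 F:1
  CH2 → C:1 H:2
  CH2 → C:1 H:2
  CH2COCH3 → C:3 H:5 O:1
Element totals:
  C: 8
  H: 14
  F: 1
  N: 1
  O: 2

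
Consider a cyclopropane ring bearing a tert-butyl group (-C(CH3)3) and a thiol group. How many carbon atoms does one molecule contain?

7

Atom tally by fragment:
  cyclopropane ring core → C:3 H:6
  (− 2 ring H displaced by substituents)
  + C(CH3)3 → C:4 H:9
  + SH → S:1 H:1
Element totals:
  C: 7
  H: 14
  S: 1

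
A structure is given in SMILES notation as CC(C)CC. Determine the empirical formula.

Atom tally by fragment:
  CH3 → C:1 H:3
  CH(CH3) → C:2 H:4
  CH2 → C:1 H:2
  CH3 → C:1 H:3
Element totals:
  C: 5
  H: 12
Molecular formula: C5H12.
gcd of subscripts (5, 12) = 1, so the empirical formula equals the molecular formula.

C5H12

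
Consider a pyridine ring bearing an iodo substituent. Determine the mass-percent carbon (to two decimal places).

Atom tally by fragment:
  pyridine ring core → C:5 H:5 N:1
  (− 1 ring H displaced by substituents)
  + I → I:1
Element totals:
  C: 5
  H: 4
  I: 1
  N: 1
Molecular formula: C5H4IN.
Molar mass = 204.998 g/mol.
Mass from C: 5 × 12.011 = 60.055 g/mol.
%C = 60.055 / 204.998 × 100 = 29.30%.

29.30%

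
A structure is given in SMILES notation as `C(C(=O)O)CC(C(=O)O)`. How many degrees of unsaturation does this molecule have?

Atom tally by fragment:
  HOOCCH2 → C:2 H:3 O:2
  CH2 → C:1 H:2
  CH2COOH → C:2 H:3 O:2
Element totals:
  C: 5
  H: 8
  O: 4
Molecular formula: C5H8O4.
DoU = (2C + 2 + N − H − X) / 2 = (2·5 + 2 + 0 − 8 − 0) / 2 = 2.

2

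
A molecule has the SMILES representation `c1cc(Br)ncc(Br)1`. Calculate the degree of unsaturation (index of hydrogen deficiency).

4

Atom tally by fragment:
  pyridine ring core → C:5 H:5 N:1
  (− 2 ring H displaced by substituents)
  + Br → Br:1
  + Br → Br:1
Element totals:
  C: 5
  H: 3
  Br: 2
  N: 1
Molecular formula: C5H3Br2N.
DoU = (2C + 2 + N − H − X) / 2 = (2·5 + 2 + 1 − 3 − 2) / 2 = 4.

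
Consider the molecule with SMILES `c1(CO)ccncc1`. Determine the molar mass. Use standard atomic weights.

Atom tally by fragment:
  pyridine ring core → C:5 H:5 N:1
  (− 1 ring H displaced by substituents)
  + CH2OH → C:1 H:3 O:1
Element totals:
  C: 6
  H: 7
  N: 1
  O: 1
Molecular formula: C6H7NO.
  M = 6(12.011) + 7(1.008) + 14.007 + 15.999
    = 72.066 + 7.056 + 14.007 + 15.999 = 109.128

109.13 g/mol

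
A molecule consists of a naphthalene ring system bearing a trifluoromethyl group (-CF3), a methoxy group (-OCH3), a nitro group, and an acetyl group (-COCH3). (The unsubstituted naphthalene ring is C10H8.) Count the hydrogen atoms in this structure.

10

Atom tally by fragment:
  naphthalene ring system core → C:10 H:8
  (− 4 ring H displaced by substituents)
  + CF3 → C:1 F:3
  + OCH3 → C:1 H:3 O:1
  + NO2 → N:1 O:2
  + COCH3 → C:2 H:3 O:1
Element totals:
  C: 14
  H: 10
  F: 3
  N: 1
  O: 4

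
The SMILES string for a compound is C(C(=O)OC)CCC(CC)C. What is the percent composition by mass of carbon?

68.31%

Atom tally by fragment:
  CH3OOCCH2 → C:3 H:5 O:2
  CH2 → C:1 H:2
  CH2 → C:1 H:2
  CH(C2H5) → C:3 H:6
  CH3 → C:1 H:3
Element totals:
  C: 9
  H: 18
  O: 2
Molecular formula: C9H18O2.
Molar mass = 158.241 g/mol.
Mass from C: 9 × 12.011 = 108.099 g/mol.
%C = 108.099 / 158.241 × 100 = 68.31%.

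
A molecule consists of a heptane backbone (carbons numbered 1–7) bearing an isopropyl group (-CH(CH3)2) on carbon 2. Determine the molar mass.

142.29 g/mol

Atom tally by fragment:
  CH3 → C:1 H:3
  CH(CH(CH3)2) → C:4 H:8
  CH2 → C:1 H:2
  CH2 → C:1 H:2
  CH2 → C:1 H:2
  CH2 → C:1 H:2
  CH3 → C:1 H:3
Element totals:
  C: 10
  H: 22
Molecular formula: C10H22.
  M = 10(12.011) + 22(1.008)
    = 120.110 + 22.176 = 142.286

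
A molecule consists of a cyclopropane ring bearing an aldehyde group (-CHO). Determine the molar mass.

Atom tally by fragment:
  cyclopropane ring core → C:3 H:6
  (− 1 ring H displaced by substituents)
  + CHO → C:1 H:1 O:1
Element totals:
  C: 4
  H: 6
  O: 1
Molecular formula: C4H6O.
  M = 4(12.011) + 6(1.008) + 15.999
    = 48.044 + 6.048 + 15.999 = 70.091

70.09 g/mol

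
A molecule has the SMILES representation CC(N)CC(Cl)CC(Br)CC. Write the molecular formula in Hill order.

Atom tally by fragment:
  CH3 → C:1 H:3
  CH(NH2) → C:1 H:3 N:1
  CH2 → C:1 H:2
  CH(Cl) → C:1 H:1 Cl:1
  CH2 → C:1 H:2
  CH(Br) → C:1 H:1 Br:1
  CH2 → C:1 H:2
  CH3 → C:1 H:3
Element totals:
  C: 8
  H: 17
  Br: 1
  Cl: 1
  N: 1

C8H17BrClN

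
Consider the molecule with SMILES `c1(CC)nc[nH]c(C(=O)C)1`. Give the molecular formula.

C7H10N2O

Atom tally by fragment:
  imidazole ring core → C:3 H:4 N:2
  (− 2 ring H displaced by substituents)
  + C2H5 → C:2 H:5
  + COCH3 → C:2 H:3 O:1
Element totals:
  C: 7
  H: 10
  N: 2
  O: 1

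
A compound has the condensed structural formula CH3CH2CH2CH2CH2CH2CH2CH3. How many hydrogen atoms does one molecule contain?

18

Element totals:
  C: 8
  H: 18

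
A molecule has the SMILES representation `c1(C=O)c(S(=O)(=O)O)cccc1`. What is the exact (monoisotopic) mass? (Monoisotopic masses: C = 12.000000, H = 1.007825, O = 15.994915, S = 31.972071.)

185.9987

Atom tally by fragment:
  benzene ring core → C:6 H:6
  (− 2 ring H displaced by substituents)
  + CHO → C:1 H:1 O:1
  + SO3H → S:1 O:3 H:1
Element totals:
  C: 7
  H: 6
  O: 4
  S: 1
Molecular formula: C7H6O4S.
  M = 7(12.0) + 6(1.007825) + 4(15.994915) + 31.972071
    = 84.000000 + 6.046950 + 63.979660 + 31.972071 = 185.998681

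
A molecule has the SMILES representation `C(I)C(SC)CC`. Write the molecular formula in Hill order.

Atom tally by fragment:
  ICH2 → C:1 H:2 I:1
  CH(SCH3) → C:2 H:4 S:1
  CH2 → C:1 H:2
  CH3 → C:1 H:3
Element totals:
  C: 5
  H: 11
  I: 1
  S: 1

C5H11IS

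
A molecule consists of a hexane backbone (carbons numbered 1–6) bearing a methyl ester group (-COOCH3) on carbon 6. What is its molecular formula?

C8H16O2

Atom tally by fragment:
  CH3 → C:1 H:3
  CH2 → C:1 H:2
  CH2 → C:1 H:2
  CH2 → C:1 H:2
  CH2 → C:1 H:2
  CH2COOCH3 → C:3 H:5 O:2
Element totals:
  C: 8
  H: 16
  O: 2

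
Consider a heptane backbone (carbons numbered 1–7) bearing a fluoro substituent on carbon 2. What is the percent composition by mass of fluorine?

16.07%

Atom tally by fragment:
  CH3 → C:1 H:3
  CH(F) → C:1 H:1 F:1
  CH2 → C:1 H:2
  CH2 → C:1 H:2
  CH2 → C:1 H:2
  CH2 → C:1 H:2
  CH3 → C:1 H:3
Element totals:
  C: 7
  H: 15
  F: 1
Molecular formula: C7H15F.
Molar mass = 118.195 g/mol.
Mass from F: 1 × 18.998 = 18.998 g/mol.
%F = 18.998 / 118.195 × 100 = 16.07%.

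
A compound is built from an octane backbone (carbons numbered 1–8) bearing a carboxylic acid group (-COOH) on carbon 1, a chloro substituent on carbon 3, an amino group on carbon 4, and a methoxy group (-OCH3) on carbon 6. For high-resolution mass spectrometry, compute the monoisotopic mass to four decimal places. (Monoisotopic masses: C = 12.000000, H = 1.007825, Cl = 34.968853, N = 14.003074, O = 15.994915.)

Atom tally by fragment:
  HOOCCH2 → C:2 H:3 O:2
  CH2 → C:1 H:2
  CH(Cl) → C:1 H:1 Cl:1
  CH(NH2) → C:1 H:3 N:1
  CH2 → C:1 H:2
  CH(OCH3) → C:2 H:4 O:1
  CH2 → C:1 H:2
  CH3 → C:1 H:3
Element totals:
  C: 10
  H: 20
  Cl: 1
  N: 1
  O: 3
Molecular formula: C10H20ClNO3.
  M = 10(12.0) + 20(1.007825) + 34.968853 + 14.003074 + 3(15.994915)
    = 120.000000 + 20.156500 + 34.968853 + 14.003074 + 47.984745 = 237.113172

237.1132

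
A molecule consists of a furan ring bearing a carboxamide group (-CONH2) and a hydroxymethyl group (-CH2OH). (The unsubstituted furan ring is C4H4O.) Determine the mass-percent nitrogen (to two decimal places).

Atom tally by fragment:
  furan ring core → C:4 H:4 O:1
  (− 2 ring H displaced by substituents)
  + CONH2 → C:1 H:2 O:1 N:1
  + CH2OH → C:1 H:3 O:1
Element totals:
  C: 6
  H: 7
  N: 1
  O: 3
Molecular formula: C6H7NO3.
Molar mass = 141.126 g/mol.
Mass from N: 1 × 14.007 = 14.007 g/mol.
%N = 14.007 / 141.126 × 100 = 9.93%.

9.93%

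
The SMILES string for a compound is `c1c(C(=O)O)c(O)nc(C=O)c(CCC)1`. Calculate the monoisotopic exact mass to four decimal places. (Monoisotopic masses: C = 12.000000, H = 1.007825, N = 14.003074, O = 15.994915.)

Atom tally by fragment:
  pyridine ring core → C:5 H:5 N:1
  (− 4 ring H displaced by substituents)
  + COOH → C:1 H:1 O:2
  + OH → O:1 H:1
  + CHO → C:1 H:1 O:1
  + CH2CH2CH3 → C:3 H:7
Element totals:
  C: 10
  H: 11
  N: 1
  O: 4
Molecular formula: C10H11NO4.
  M = 10(12.0) + 11(1.007825) + 14.003074 + 4(15.994915)
    = 120.000000 + 11.086075 + 14.003074 + 63.979660 = 209.068809

209.0688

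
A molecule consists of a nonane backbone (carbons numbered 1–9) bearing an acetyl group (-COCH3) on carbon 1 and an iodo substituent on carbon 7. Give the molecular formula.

C11H21IO

Atom tally by fragment:
  CH3COCH2 → C:3 H:5 O:1
  CH2 → C:1 H:2
  CH2 → C:1 H:2
  CH2 → C:1 H:2
  CH2 → C:1 H:2
  CH2 → C:1 H:2
  CH(I) → C:1 H:1 I:1
  CH2 → C:1 H:2
  CH3 → C:1 H:3
Element totals:
  C: 11
  H: 21
  I: 1
  O: 1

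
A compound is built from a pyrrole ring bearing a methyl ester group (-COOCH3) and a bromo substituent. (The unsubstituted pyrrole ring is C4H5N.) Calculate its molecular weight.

Atom tally by fragment:
  pyrrole ring core → C:4 H:5 N:1
  (− 2 ring H displaced by substituents)
  + COOCH3 → C:2 H:3 O:2
  + Br → Br:1
Element totals:
  C: 6
  H: 6
  Br: 1
  N: 1
  O: 2
Molecular formula: C6H6BrNO2.
  M = 6(12.011) + 6(1.008) + 79.904 + 14.007 + 2(15.999)
    = 72.066 + 6.048 + 79.904 + 14.007 + 31.998 = 204.023

204.02 g/mol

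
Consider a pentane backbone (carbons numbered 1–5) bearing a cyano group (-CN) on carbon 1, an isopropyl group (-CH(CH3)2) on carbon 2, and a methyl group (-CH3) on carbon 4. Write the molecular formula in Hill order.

C10H19N

Atom tally by fragment:
  NCCH2 → C:2 H:2 N:1
  CH(CH(CH3)2) → C:4 H:8
  CH2 → C:1 H:2
  CH(CH3) → C:2 H:4
  CH3 → C:1 H:3
Element totals:
  C: 10
  H: 19
  N: 1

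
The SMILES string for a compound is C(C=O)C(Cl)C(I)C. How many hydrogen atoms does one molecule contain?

Atom tally by fragment:
  OHCCH2 → C:2 H:3 O:1
  CH(Cl) → C:1 H:1 Cl:1
  CH(I) → C:1 H:1 I:1
  CH3 → C:1 H:3
Element totals:
  C: 5
  H: 8
  Cl: 1
  I: 1
  O: 1

8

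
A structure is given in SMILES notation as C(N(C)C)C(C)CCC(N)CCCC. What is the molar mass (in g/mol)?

Atom tally by fragment:
  (CH3)2NCH2 → C:3 H:8 N:1
  CH(CH3) → C:2 H:4
  CH2 → C:1 H:2
  CH2 → C:1 H:2
  CH(NH2) → C:1 H:3 N:1
  CH2 → C:1 H:2
  CH2 → C:1 H:2
  CH2 → C:1 H:2
  CH3 → C:1 H:3
Element totals:
  C: 12
  H: 28
  N: 2
Molecular formula: C12H28N2.
  M = 12(12.011) + 28(1.008) + 2(14.007)
    = 144.132 + 28.224 + 28.014 = 200.370

200.37 g/mol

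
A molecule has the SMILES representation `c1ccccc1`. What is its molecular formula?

Atom tally by fragment:
  benzene ring core → C:6 H:6
Element totals:
  C: 6
  H: 6

C6H6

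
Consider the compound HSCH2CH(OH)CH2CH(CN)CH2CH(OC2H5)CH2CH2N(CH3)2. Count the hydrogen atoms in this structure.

Element totals:
  C: 13
  H: 26
  N: 2
  O: 2
  S: 1

26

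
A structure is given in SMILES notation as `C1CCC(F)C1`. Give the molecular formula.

C5H9F

Atom tally by fragment:
  cyclopentane ring core → C:5 H:10
  (− 1 ring H displaced by substituents)
  + F → F:1
Element totals:
  C: 5
  H: 9
  F: 1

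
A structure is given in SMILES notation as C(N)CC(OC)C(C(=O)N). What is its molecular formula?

Atom tally by fragment:
  H2NCH2 → C:1 H:4 N:1
  CH2 → C:1 H:2
  CH(OCH3) → C:2 H:4 O:1
  CH2CONH2 → C:2 H:4 O:1 N:1
Element totals:
  C: 6
  H: 14
  N: 2
  O: 2

C6H14N2O2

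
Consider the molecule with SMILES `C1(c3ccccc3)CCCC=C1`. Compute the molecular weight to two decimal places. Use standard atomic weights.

Atom tally by fragment:
  cyclohexene ring core → C:6 H:10
  (− 1 ring H displaced by substituents)
  + C6H5 → C:6 H:5
Element totals:
  C: 12
  H: 14
Molecular formula: C12H14.
  M = 12(12.011) + 14(1.008)
    = 144.132 + 14.112 = 158.244

158.24 g/mol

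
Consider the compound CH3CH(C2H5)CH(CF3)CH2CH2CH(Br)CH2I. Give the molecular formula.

C10H17BrF3I

Element totals:
  C: 10
  H: 17
  Br: 1
  F: 3
  I: 1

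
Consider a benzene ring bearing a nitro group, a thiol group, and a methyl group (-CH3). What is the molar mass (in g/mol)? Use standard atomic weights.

169.20 g/mol

Atom tally by fragment:
  benzene ring core → C:6 H:6
  (− 3 ring H displaced by substituents)
  + NO2 → N:1 O:2
  + SH → S:1 H:1
  + CH3 → C:1 H:3
Element totals:
  C: 7
  H: 7
  N: 1
  O: 2
  S: 1
Molecular formula: C7H7NO2S.
  M = 7(12.011) + 7(1.008) + 14.007 + 2(15.999) + 32.06
    = 84.077 + 7.056 + 14.007 + 31.998 + 32.060 = 169.198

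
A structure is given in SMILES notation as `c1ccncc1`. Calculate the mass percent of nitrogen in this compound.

17.71%

Atom tally by fragment:
  pyridine ring core → C:5 H:5 N:1
Element totals:
  C: 5
  H: 5
  N: 1
Molecular formula: C5H5N.
Molar mass = 79.102 g/mol.
Mass from N: 1 × 14.007 = 14.007 g/mol.
%N = 14.007 / 79.102 × 100 = 17.71%.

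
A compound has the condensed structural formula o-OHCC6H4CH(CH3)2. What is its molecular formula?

Atom tally by fragment:
  benzene ring core → C:6 H:6
  (− 2 ring H displaced by substituents)
  + CHO → C:1 H:1 O:1
  + CH(CH3)2 → C:3 H:7
Element totals:
  C: 10
  H: 12
  O: 1

C10H12O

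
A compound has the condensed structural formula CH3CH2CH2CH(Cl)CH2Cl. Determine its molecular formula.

C5H10Cl2

Atom tally by fragment:
  CH3 → C:1 H:3
  CH2 → C:1 H:2
  CH2 → C:1 H:2
  CH(Cl) → C:1 H:1 Cl:1
  CH2Cl → C:1 H:2 Cl:1
Element totals:
  C: 5
  H: 10
  Cl: 2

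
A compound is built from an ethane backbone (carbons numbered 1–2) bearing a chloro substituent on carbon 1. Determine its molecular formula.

Atom tally by fragment:
  ClCH2 → C:1 H:2 Cl:1
  CH3 → C:1 H:3
Element totals:
  C: 2
  H: 5
  Cl: 1

C2H5Cl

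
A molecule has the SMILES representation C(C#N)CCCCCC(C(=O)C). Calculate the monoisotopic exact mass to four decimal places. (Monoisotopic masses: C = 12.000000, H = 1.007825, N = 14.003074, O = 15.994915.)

167.1310

Atom tally by fragment:
  NCCH2 → C:2 H:2 N:1
  CH2 → C:1 H:2
  CH2 → C:1 H:2
  CH2 → C:1 H:2
  CH2 → C:1 H:2
  CH2 → C:1 H:2
  CH2COCH3 → C:3 H:5 O:1
Element totals:
  C: 10
  H: 17
  N: 1
  O: 1
Molecular formula: C10H17NO.
  M = 10(12.0) + 17(1.007825) + 14.003074 + 15.994915
    = 120.000000 + 17.133025 + 14.003074 + 15.994915 = 167.131014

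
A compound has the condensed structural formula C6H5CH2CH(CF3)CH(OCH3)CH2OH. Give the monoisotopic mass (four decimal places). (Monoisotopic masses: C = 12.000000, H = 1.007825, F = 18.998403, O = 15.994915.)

248.1024

Element totals:
  C: 12
  H: 15
  F: 3
  O: 2
Molecular formula: C12H15F3O2.
  M = 12(12.0) + 15(1.007825) + 3(18.998403) + 2(15.994915)
    = 144.000000 + 15.117375 + 56.995209 + 31.989830 = 248.102414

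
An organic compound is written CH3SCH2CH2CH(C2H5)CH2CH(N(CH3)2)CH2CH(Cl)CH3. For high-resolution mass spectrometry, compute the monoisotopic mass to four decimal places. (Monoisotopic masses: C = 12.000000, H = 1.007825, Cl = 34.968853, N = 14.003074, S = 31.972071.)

265.1631

Atom tally by fragment:
  CH3SCH2 → C:2 H:5 S:1
  CH2 → C:1 H:2
  CH(C2H5) → C:3 H:6
  CH2 → C:1 H:2
  CH(N(CH3)2) → C:3 H:7 N:1
  CH2 → C:1 H:2
  CH(Cl) → C:1 H:1 Cl:1
  CH3 → C:1 H:3
Element totals:
  C: 13
  H: 28
  Cl: 1
  N: 1
  S: 1
Molecular formula: C13H28ClNS.
  M = 13(12.0) + 28(1.007825) + 34.968853 + 14.003074 + 31.972071
    = 156.000000 + 28.219100 + 34.968853 + 14.003074 + 31.972071 = 265.163098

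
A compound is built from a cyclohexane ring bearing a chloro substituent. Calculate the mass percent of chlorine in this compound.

29.89%

Atom tally by fragment:
  cyclohexane ring core → C:6 H:12
  (− 1 ring H displaced by substituents)
  + Cl → Cl:1
Element totals:
  C: 6
  H: 11
  Cl: 1
Molecular formula: C6H11Cl.
Molar mass = 118.604 g/mol.
Mass from Cl: 1 × 35.45 = 35.450 g/mol.
%Cl = 35.450 / 118.604 × 100 = 29.89%.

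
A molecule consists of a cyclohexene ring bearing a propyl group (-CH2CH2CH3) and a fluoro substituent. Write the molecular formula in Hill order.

C9H15F

Atom tally by fragment:
  cyclohexene ring core → C:6 H:10
  (− 2 ring H displaced by substituents)
  + CH2CH2CH3 → C:3 H:7
  + F → F:1
Element totals:
  C: 9
  H: 15
  F: 1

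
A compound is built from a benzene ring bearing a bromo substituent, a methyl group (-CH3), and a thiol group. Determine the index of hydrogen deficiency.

Atom tally by fragment:
  benzene ring core → C:6 H:6
  (− 3 ring H displaced by substituents)
  + Br → Br:1
  + CH3 → C:1 H:3
  + SH → S:1 H:1
Element totals:
  C: 7
  H: 7
  Br: 1
  S: 1
Molecular formula: C7H7BrS.
DoU = (2C + 2 + N − H − X) / 2 = (2·7 + 2 + 0 − 7 − 1) / 2 = 4.

4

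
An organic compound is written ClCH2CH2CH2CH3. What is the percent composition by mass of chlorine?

Atom tally by fragment:
  ClCH2 → C:1 H:2 Cl:1
  CH2 → C:1 H:2
  CH2 → C:1 H:2
  CH3 → C:1 H:3
Element totals:
  C: 4
  H: 9
  Cl: 1
Molecular formula: C4H9Cl.
Molar mass = 92.566 g/mol.
Mass from Cl: 1 × 35.45 = 35.450 g/mol.
%Cl = 35.450 / 92.566 × 100 = 38.30%.

38.30%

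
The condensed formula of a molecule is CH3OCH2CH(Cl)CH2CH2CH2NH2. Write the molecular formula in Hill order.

C6H14ClNO

Atom tally by fragment:
  CH3OCH2 → C:2 H:5 O:1
  CH(Cl) → C:1 H:1 Cl:1
  CH2 → C:1 H:2
  CH2 → C:1 H:2
  CH2NH2 → C:1 H:4 N:1
Element totals:
  C: 6
  H: 14
  Cl: 1
  N: 1
  O: 1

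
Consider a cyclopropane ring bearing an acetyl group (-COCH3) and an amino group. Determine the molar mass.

Atom tally by fragment:
  cyclopropane ring core → C:3 H:6
  (− 2 ring H displaced by substituents)
  + COCH3 → C:2 H:3 O:1
  + NH2 → N:1 H:2
Element totals:
  C: 5
  H: 9
  N: 1
  O: 1
Molecular formula: C5H9NO.
  M = 5(12.011) + 9(1.008) + 14.007 + 15.999
    = 60.055 + 9.072 + 14.007 + 15.999 = 99.133

99.13 g/mol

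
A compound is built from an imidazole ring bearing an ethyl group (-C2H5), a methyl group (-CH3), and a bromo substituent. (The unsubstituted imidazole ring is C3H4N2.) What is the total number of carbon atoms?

Atom tally by fragment:
  imidazole ring core → C:3 H:4 N:2
  (− 3 ring H displaced by substituents)
  + C2H5 → C:2 H:5
  + CH3 → C:1 H:3
  + Br → Br:1
Element totals:
  C: 6
  H: 9
  Br: 1
  N: 2

6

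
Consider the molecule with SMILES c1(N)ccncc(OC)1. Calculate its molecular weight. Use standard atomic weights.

Atom tally by fragment:
  pyridine ring core → C:5 H:5 N:1
  (− 2 ring H displaced by substituents)
  + NH2 → N:1 H:2
  + OCH3 → C:1 H:3 O:1
Element totals:
  C: 6
  H: 8
  N: 2
  O: 1
Molecular formula: C6H8N2O.
  M = 6(12.011) + 8(1.008) + 2(14.007) + 15.999
    = 72.066 + 8.064 + 28.014 + 15.999 = 124.143

124.14 g/mol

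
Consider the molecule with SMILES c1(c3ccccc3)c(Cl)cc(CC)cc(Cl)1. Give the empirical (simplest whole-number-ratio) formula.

C7H6Cl

Atom tally by fragment:
  benzene ring core → C:6 H:6
  (− 4 ring H displaced by substituents)
  + C6H5 → C:6 H:5
  + Cl → Cl:1
  + C2H5 → C:2 H:5
  + Cl → Cl:1
Element totals:
  C: 14
  H: 12
  Cl: 2
Molecular formula: C14H12Cl2.
gcd of subscripts = 2; dividing each by 2:
  C: 14/2 = 7
  Cl: 2/2 = 1
  H: 12/2 = 6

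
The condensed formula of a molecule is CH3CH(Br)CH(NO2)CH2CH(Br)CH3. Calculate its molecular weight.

288.97 g/mol

Atom tally by fragment:
  CH3 → C:1 H:3
  CH(Br) → C:1 H:1 Br:1
  CH(NO2) → C:1 H:1 N:1 O:2
  CH2 → C:1 H:2
  CH(Br) → C:1 H:1 Br:1
  CH3 → C:1 H:3
Element totals:
  C: 6
  H: 11
  Br: 2
  N: 1
  O: 2
Molecular formula: C6H11Br2NO2.
  M = 6(12.011) + 11(1.008) + 2(79.904) + 14.007 + 2(15.999)
    = 72.066 + 11.088 + 159.808 + 14.007 + 31.998 = 288.967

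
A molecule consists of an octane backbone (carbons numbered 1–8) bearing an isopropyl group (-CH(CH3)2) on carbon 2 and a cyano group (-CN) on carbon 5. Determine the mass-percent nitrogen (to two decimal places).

Atom tally by fragment:
  CH3 → C:1 H:3
  CH(CH(CH3)2) → C:4 H:8
  CH2 → C:1 H:2
  CH2 → C:1 H:2
  CH(CN) → C:2 H:1 N:1
  CH2 → C:1 H:2
  CH2 → C:1 H:2
  CH3 → C:1 H:3
Element totals:
  C: 12
  H: 23
  N: 1
Molecular formula: C12H23N.
Molar mass = 181.323 g/mol.
Mass from N: 1 × 14.007 = 14.007 g/mol.
%N = 14.007 / 181.323 × 100 = 7.72%.

7.72%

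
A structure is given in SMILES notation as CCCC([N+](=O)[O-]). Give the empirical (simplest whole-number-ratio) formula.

Atom tally by fragment:
  CH3 → C:1 H:3
  CH2 → C:1 H:2
  CH2 → C:1 H:2
  CH2NO2 → C:1 H:2 N:1 O:2
Element totals:
  C: 4
  H: 9
  N: 1
  O: 2
Molecular formula: C4H9NO2.
gcd of subscripts (4, 9, 1, 2) = 1, so the empirical formula equals the molecular formula.

C4H9NO2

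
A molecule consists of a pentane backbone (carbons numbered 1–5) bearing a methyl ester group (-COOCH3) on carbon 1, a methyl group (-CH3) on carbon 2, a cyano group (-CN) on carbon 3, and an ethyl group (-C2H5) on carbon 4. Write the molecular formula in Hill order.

C11H19NO2

Atom tally by fragment:
  CH3OOCCH2 → C:3 H:5 O:2
  CH(CH3) → C:2 H:4
  CH(CN) → C:2 H:1 N:1
  CH(C2H5) → C:3 H:6
  CH3 → C:1 H:3
Element totals:
  C: 11
  H: 19
  N: 1
  O: 2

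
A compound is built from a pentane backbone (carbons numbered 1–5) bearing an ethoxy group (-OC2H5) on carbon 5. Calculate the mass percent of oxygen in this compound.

13.77%

Atom tally by fragment:
  CH3 → C:1 H:3
  CH2 → C:1 H:2
  CH2 → C:1 H:2
  CH2 → C:1 H:2
  CH2OC2H5 → C:3 H:7 O:1
Element totals:
  C: 7
  H: 16
  O: 1
Molecular formula: C7H16O.
Molar mass = 116.204 g/mol.
Mass from O: 1 × 15.999 = 15.999 g/mol.
%O = 15.999 / 116.204 × 100 = 13.77%.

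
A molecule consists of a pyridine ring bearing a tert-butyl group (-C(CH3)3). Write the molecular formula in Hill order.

Atom tally by fragment:
  pyridine ring core → C:5 H:5 N:1
  (− 1 ring H displaced by substituents)
  + C(CH3)3 → C:4 H:9
Element totals:
  C: 9
  H: 13
  N: 1

C9H13N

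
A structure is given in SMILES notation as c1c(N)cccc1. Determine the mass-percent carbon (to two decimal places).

77.38%

Atom tally by fragment:
  benzene ring core → C:6 H:6
  (− 1 ring H displaced by substituents)
  + NH2 → N:1 H:2
Element totals:
  C: 6
  H: 7
  N: 1
Molecular formula: C6H7N.
Molar mass = 93.129 g/mol.
Mass from C: 6 × 12.011 = 72.066 g/mol.
%C = 72.066 / 93.129 × 100 = 77.38%.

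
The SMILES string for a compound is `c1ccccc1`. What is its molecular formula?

C6H6

Atom tally by fragment:
  benzene ring core → C:6 H:6
Element totals:
  C: 6
  H: 6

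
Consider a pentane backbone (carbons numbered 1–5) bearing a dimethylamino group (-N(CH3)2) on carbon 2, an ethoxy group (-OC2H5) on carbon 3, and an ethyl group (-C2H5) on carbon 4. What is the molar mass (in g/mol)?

Atom tally by fragment:
  CH3 → C:1 H:3
  CH(N(CH3)2) → C:3 H:7 N:1
  CH(OC2H5) → C:3 H:6 O:1
  CH(C2H5) → C:3 H:6
  CH3 → C:1 H:3
Element totals:
  C: 11
  H: 25
  N: 1
  O: 1
Molecular formula: C11H25NO.
  M = 11(12.011) + 25(1.008) + 14.007 + 15.999
    = 132.121 + 25.200 + 14.007 + 15.999 = 187.327

187.33 g/mol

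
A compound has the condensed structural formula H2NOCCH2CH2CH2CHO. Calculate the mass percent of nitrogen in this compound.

12.17%

Element totals:
  C: 5
  H: 9
  N: 1
  O: 2
Molecular formula: C5H9NO2.
Molar mass = 115.132 g/mol.
Mass from N: 1 × 14.007 = 14.007 g/mol.
%N = 14.007 / 115.132 × 100 = 12.17%.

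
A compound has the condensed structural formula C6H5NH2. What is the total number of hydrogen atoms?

7

Element totals:
  C: 6
  H: 7
  N: 1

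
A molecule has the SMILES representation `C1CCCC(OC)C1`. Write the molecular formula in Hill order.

Atom tally by fragment:
  cyclohexane ring core → C:6 H:12
  (− 1 ring H displaced by substituents)
  + OCH3 → C:1 H:3 O:1
Element totals:
  C: 7
  H: 14
  O: 1

C7H14O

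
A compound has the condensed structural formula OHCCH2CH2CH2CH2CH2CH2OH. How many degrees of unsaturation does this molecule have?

1

Element totals:
  C: 7
  H: 14
  O: 2
Molecular formula: C7H14O2.
DoU = (2C + 2 + N − H − X) / 2 = (2·7 + 2 + 0 − 14 − 0) / 2 = 1.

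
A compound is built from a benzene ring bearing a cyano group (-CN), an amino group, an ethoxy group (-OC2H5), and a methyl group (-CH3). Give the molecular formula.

Atom tally by fragment:
  benzene ring core → C:6 H:6
  (− 4 ring H displaced by substituents)
  + CN → C:1 N:1
  + NH2 → N:1 H:2
  + OC2H5 → C:2 H:5 O:1
  + CH3 → C:1 H:3
Element totals:
  C: 10
  H: 12
  N: 2
  O: 1

C10H12N2O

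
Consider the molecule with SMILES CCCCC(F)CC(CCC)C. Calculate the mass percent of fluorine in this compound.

10.90%

Atom tally by fragment:
  CH3 → C:1 H:3
  CH2 → C:1 H:2
  CH2 → C:1 H:2
  CH2 → C:1 H:2
  CH(F) → C:1 H:1 F:1
  CH2 → C:1 H:2
  CH(CH2CH2CH3) → C:4 H:8
  CH3 → C:1 H:3
Element totals:
  C: 11
  H: 23
  F: 1
Molecular formula: C11H23F.
Molar mass = 174.303 g/mol.
Mass from F: 1 × 18.998 = 18.998 g/mol.
%F = 18.998 / 174.303 × 100 = 10.90%.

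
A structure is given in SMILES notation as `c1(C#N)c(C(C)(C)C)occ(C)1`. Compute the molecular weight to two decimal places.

Atom tally by fragment:
  furan ring core → C:4 H:4 O:1
  (− 3 ring H displaced by substituents)
  + CN → C:1 N:1
  + C(CH3)3 → C:4 H:9
  + CH3 → C:1 H:3
Element totals:
  C: 10
  H: 13
  N: 1
  O: 1
Molecular formula: C10H13NO.
  M = 10(12.011) + 13(1.008) + 14.007 + 15.999
    = 120.110 + 13.104 + 14.007 + 15.999 = 163.220

163.22 g/mol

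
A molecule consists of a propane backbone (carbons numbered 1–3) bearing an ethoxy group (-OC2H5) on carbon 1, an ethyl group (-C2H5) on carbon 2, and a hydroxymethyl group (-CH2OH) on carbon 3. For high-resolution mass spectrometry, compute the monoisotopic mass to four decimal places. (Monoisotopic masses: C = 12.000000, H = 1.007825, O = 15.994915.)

146.1307

Atom tally by fragment:
  C2H5OCH2 → C:3 H:7 O:1
  CH(C2H5) → C:3 H:6
  CH2CH2OH → C:2 H:5 O:1
Element totals:
  C: 8
  H: 18
  O: 2
Molecular formula: C8H18O2.
  M = 8(12.0) + 18(1.007825) + 2(15.994915)
    = 96.000000 + 18.140850 + 31.989830 = 146.130680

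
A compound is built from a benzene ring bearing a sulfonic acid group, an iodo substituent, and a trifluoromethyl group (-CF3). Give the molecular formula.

C7H4F3IO3S

Atom tally by fragment:
  benzene ring core → C:6 H:6
  (− 3 ring H displaced by substituents)
  + SO3H → S:1 O:3 H:1
  + I → I:1
  + CF3 → C:1 F:3
Element totals:
  C: 7
  H: 4
  F: 3
  I: 1
  O: 3
  S: 1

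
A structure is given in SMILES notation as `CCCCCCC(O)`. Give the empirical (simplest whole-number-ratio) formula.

C7H16O

Atom tally by fragment:
  CH3 → C:1 H:3
  CH2 → C:1 H:2
  CH2 → C:1 H:2
  CH2 → C:1 H:2
  CH2 → C:1 H:2
  CH2 → C:1 H:2
  CH2OH → C:1 H:3 O:1
Element totals:
  C: 7
  H: 16
  O: 1
Molecular formula: C7H16O.
gcd of subscripts (7, 16, 1) = 1, so the empirical formula equals the molecular formula.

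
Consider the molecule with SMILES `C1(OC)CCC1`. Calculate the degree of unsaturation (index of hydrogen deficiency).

Atom tally by fragment:
  cyclobutane ring core → C:4 H:8
  (− 1 ring H displaced by substituents)
  + OCH3 → C:1 H:3 O:1
Element totals:
  C: 5
  H: 10
  O: 1
Molecular formula: C5H10O.
DoU = (2C + 2 + N − H − X) / 2 = (2·5 + 2 + 0 − 10 − 0) / 2 = 1.

1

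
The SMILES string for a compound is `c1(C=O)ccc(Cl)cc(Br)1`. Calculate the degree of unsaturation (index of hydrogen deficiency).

5

Atom tally by fragment:
  benzene ring core → C:6 H:6
  (− 3 ring H displaced by substituents)
  + CHO → C:1 H:1 O:1
  + Cl → Cl:1
  + Br → Br:1
Element totals:
  C: 7
  H: 4
  Br: 1
  Cl: 1
  O: 1
Molecular formula: C7H4BrClO.
DoU = (2C + 2 + N − H − X) / 2 = (2·7 + 2 + 0 − 4 − 2) / 2 = 5.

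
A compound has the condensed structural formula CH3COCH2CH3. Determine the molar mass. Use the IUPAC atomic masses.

Atom tally by fragment:
  CH3COCH2 → C:3 H:5 O:1
  CH3 → C:1 H:3
Element totals:
  C: 4
  H: 8
  O: 1
Molecular formula: C4H8O.
  M = 4(12.011) + 8(1.008) + 15.999
    = 48.044 + 8.064 + 15.999 = 72.107

72.11 g/mol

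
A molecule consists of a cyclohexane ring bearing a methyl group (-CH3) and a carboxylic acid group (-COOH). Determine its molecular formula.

C8H14O2

Atom tally by fragment:
  cyclohexane ring core → C:6 H:12
  (− 2 ring H displaced by substituents)
  + CH3 → C:1 H:3
  + COOH → C:1 H:1 O:2
Element totals:
  C: 8
  H: 14
  O: 2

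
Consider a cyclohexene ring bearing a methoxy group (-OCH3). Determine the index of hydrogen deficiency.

Atom tally by fragment:
  cyclohexene ring core → C:6 H:10
  (− 1 ring H displaced by substituents)
  + OCH3 → C:1 H:3 O:1
Element totals:
  C: 7
  H: 12
  O: 1
Molecular formula: C7H12O.
DoU = (2C + 2 + N − H − X) / 2 = (2·7 + 2 + 0 − 12 − 0) / 2 = 2.

2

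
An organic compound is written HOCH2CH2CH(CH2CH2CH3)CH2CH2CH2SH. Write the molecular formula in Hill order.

Element totals:
  C: 9
  H: 20
  O: 1
  S: 1

C9H20OS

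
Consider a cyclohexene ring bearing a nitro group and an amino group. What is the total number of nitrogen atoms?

2

Atom tally by fragment:
  cyclohexene ring core → C:6 H:10
  (− 2 ring H displaced by substituents)
  + NO2 → N:1 O:2
  + NH2 → N:1 H:2
Element totals:
  C: 6
  H: 10
  N: 2
  O: 2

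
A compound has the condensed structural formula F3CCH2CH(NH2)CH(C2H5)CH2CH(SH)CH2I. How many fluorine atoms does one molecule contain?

Element totals:
  C: 9
  H: 17
  F: 3
  I: 1
  N: 1
  S: 1

3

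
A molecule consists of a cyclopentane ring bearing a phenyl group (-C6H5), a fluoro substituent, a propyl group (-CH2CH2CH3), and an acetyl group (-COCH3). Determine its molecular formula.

C16H21FO

Atom tally by fragment:
  cyclopentane ring core → C:5 H:10
  (− 4 ring H displaced by substituents)
  + C6H5 → C:6 H:5
  + F → F:1
  + CH2CH2CH3 → C:3 H:7
  + COCH3 → C:2 H:3 O:1
Element totals:
  C: 16
  H: 21
  F: 1
  O: 1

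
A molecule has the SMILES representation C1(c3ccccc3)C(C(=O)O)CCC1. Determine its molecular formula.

C12H14O2

Atom tally by fragment:
  cyclopentane ring core → C:5 H:10
  (− 2 ring H displaced by substituents)
  + C6H5 → C:6 H:5
  + COOH → C:1 H:1 O:2
Element totals:
  C: 12
  H: 14
  O: 2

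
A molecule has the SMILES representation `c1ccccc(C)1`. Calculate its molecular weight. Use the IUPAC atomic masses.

92.14 g/mol

Atom tally by fragment:
  benzene ring core → C:6 H:6
  (− 1 ring H displaced by substituents)
  + CH3 → C:1 H:3
Element totals:
  C: 7
  H: 8
Molecular formula: C7H8.
  M = 7(12.011) + 8(1.008)
    = 84.077 + 8.064 = 92.141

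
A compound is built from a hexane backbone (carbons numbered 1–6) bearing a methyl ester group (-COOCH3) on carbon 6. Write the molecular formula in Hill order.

C8H16O2

Atom tally by fragment:
  CH3 → C:1 H:3
  CH2 → C:1 H:2
  CH2 → C:1 H:2
  CH2 → C:1 H:2
  CH2 → C:1 H:2
  CH2COOCH3 → C:3 H:5 O:2
Element totals:
  C: 8
  H: 16
  O: 2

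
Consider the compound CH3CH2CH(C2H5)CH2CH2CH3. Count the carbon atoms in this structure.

8

Element totals:
  C: 8
  H: 18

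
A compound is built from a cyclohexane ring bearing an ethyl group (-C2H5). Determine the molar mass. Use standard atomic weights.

112.22 g/mol

Atom tally by fragment:
  cyclohexane ring core → C:6 H:12
  (− 1 ring H displaced by substituents)
  + C2H5 → C:2 H:5
Element totals:
  C: 8
  H: 16
Molecular formula: C8H16.
  M = 8(12.011) + 16(1.008)
    = 96.088 + 16.128 = 112.216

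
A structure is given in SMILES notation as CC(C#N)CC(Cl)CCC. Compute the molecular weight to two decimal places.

159.66 g/mol

Atom tally by fragment:
  CH3 → C:1 H:3
  CH(CN) → C:2 H:1 N:1
  CH2 → C:1 H:2
  CH(Cl) → C:1 H:1 Cl:1
  CH2 → C:1 H:2
  CH2 → C:1 H:2
  CH3 → C:1 H:3
Element totals:
  C: 8
  H: 14
  Cl: 1
  N: 1
Molecular formula: C8H14ClN.
  M = 8(12.011) + 14(1.008) + 35.45 + 14.007
    = 96.088 + 14.112 + 35.450 + 14.007 = 159.657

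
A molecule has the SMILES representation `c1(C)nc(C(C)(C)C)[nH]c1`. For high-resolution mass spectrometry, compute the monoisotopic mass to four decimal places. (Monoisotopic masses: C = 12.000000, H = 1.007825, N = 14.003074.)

Atom tally by fragment:
  imidazole ring core → C:3 H:4 N:2
  (− 2 ring H displaced by substituents)
  + CH3 → C:1 H:3
  + C(CH3)3 → C:4 H:9
Element totals:
  C: 8
  H: 14
  N: 2
Molecular formula: C8H14N2.
  M = 8(12.0) + 14(1.007825) + 2(14.003074)
    = 96.000000 + 14.109550 + 28.006148 = 138.115698

138.1157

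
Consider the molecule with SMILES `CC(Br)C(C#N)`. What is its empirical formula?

C4H6BrN

Atom tally by fragment:
  CH3 → C:1 H:3
  CH(Br) → C:1 H:1 Br:1
  CH2CN → C:2 H:2 N:1
Element totals:
  C: 4
  H: 6
  Br: 1
  N: 1
Molecular formula: C4H6BrN.
gcd of subscripts (1, 4, 6, 1) = 1, so the empirical formula equals the molecular formula.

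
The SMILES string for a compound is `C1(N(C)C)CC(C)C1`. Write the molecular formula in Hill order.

C7H15N

Atom tally by fragment:
  cyclobutane ring core → C:4 H:8
  (− 2 ring H displaced by substituents)
  + N(CH3)2 → N:1 C:2 H:6
  + CH3 → C:1 H:3
Element totals:
  C: 7
  H: 15
  N: 1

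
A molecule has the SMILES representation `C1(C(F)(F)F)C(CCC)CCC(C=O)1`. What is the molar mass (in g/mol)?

208.22 g/mol

Atom tally by fragment:
  cyclopentane ring core → C:5 H:10
  (− 3 ring H displaced by substituents)
  + CF3 → C:1 F:3
  + CH2CH2CH3 → C:3 H:7
  + CHO → C:1 H:1 O:1
Element totals:
  C: 10
  H: 15
  F: 3
  O: 1
Molecular formula: C10H15F3O.
  M = 10(12.011) + 15(1.008) + 3(18.998) + 15.999
    = 120.110 + 15.120 + 56.994 + 15.999 = 208.223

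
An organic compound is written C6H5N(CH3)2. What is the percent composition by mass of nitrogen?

Atom tally by fragment:
  benzene ring core → C:6 H:6
  (− 1 ring H displaced by substituents)
  + N(CH3)2 → N:1 C:2 H:6
Element totals:
  C: 8
  H: 11
  N: 1
Molecular formula: C8H11N.
Molar mass = 121.183 g/mol.
Mass from N: 1 × 14.007 = 14.007 g/mol.
%N = 14.007 / 121.183 × 100 = 11.56%.

11.56%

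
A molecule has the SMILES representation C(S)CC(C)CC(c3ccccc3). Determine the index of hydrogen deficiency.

4

Atom tally by fragment:
  HSCH2 → C:1 H:3 S:1
  CH2 → C:1 H:2
  CH(CH3) → C:2 H:4
  CH2 → C:1 H:2
  CH2C6H5 → C:7 H:7
Element totals:
  C: 12
  H: 18
  S: 1
Molecular formula: C12H18S.
DoU = (2C + 2 + N − H − X) / 2 = (2·12 + 2 + 0 − 18 − 0) / 2 = 4.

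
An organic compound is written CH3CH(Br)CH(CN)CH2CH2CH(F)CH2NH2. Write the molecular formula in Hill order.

Element totals:
  C: 8
  H: 14
  Br: 1
  F: 1
  N: 2

C8H14BrFN2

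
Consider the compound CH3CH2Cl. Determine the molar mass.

Atom tally by fragment:
  CH3 → C:1 H:3
  CH2Cl → C:1 H:2 Cl:1
Element totals:
  C: 2
  H: 5
  Cl: 1
Molecular formula: C2H5Cl.
  M = 2(12.011) + 5(1.008) + 35.45
    = 24.022 + 5.040 + 35.450 = 64.512

64.51 g/mol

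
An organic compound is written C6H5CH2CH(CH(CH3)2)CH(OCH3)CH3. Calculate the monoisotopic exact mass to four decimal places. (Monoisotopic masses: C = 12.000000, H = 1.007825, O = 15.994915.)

206.1671

Element totals:
  C: 14
  H: 22
  O: 1
Molecular formula: C14H22O.
  M = 14(12.0) + 22(1.007825) + 15.994915
    = 168.000000 + 22.172150 + 15.994915 = 206.167065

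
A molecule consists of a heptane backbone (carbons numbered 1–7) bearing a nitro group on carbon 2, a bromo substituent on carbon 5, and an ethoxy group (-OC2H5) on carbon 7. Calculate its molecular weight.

Atom tally by fragment:
  CH3 → C:1 H:3
  CH(NO2) → C:1 H:1 N:1 O:2
  CH2 → C:1 H:2
  CH2 → C:1 H:2
  CH(Br) → C:1 H:1 Br:1
  CH2 → C:1 H:2
  CH2OC2H5 → C:3 H:7 O:1
Element totals:
  C: 9
  H: 18
  Br: 1
  N: 1
  O: 3
Molecular formula: C9H18BrNO3.
  M = 9(12.011) + 18(1.008) + 79.904 + 14.007 + 3(15.999)
    = 108.099 + 18.144 + 79.904 + 14.007 + 47.997 = 268.151

268.15 g/mol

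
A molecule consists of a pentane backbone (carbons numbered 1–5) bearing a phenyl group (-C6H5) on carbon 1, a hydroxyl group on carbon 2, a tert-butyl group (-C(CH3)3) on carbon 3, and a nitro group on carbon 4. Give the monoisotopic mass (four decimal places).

265.1678

Atom tally by fragment:
  C6H5CH2 → C:7 H:7
  CH(OH) → C:1 H:2 O:1
  CH(C(CH3)3) → C:5 H:10
  CH(NO2) → C:1 H:1 N:1 O:2
  CH3 → C:1 H:3
Element totals:
  C: 15
  H: 23
  N: 1
  O: 3
Molecular formula: C15H23NO3.
  M = 15(12.0) + 23(1.007825) + 14.003074 + 3(15.994915)
    = 180.000000 + 23.179975 + 14.003074 + 47.984745 = 265.167794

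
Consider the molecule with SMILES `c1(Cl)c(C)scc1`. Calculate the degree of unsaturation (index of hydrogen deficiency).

3

Atom tally by fragment:
  thiophene ring core → C:4 H:4 S:1
  (− 2 ring H displaced by substituents)
  + Cl → Cl:1
  + CH3 → C:1 H:3
Element totals:
  C: 5
  H: 5
  Cl: 1
  S: 1
Molecular formula: C5H5ClS.
DoU = (2C + 2 + N − H − X) / 2 = (2·5 + 2 + 0 − 5 − 1) / 2 = 3.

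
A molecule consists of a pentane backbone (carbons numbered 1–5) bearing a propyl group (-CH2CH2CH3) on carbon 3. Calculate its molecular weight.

Atom tally by fragment:
  CH3 → C:1 H:3
  CH2 → C:1 H:2
  CH(CH2CH2CH3) → C:4 H:8
  CH2 → C:1 H:2
  CH3 → C:1 H:3
Element totals:
  C: 8
  H: 18
Molecular formula: C8H18.
  M = 8(12.011) + 18(1.008)
    = 96.088 + 18.144 = 114.232

114.23 g/mol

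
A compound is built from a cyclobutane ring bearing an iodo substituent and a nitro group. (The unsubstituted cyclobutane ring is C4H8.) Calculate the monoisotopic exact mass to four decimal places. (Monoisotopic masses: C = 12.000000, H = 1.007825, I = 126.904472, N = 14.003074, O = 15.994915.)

226.9443

Atom tally by fragment:
  cyclobutane ring core → C:4 H:8
  (− 2 ring H displaced by substituents)
  + I → I:1
  + NO2 → N:1 O:2
Element totals:
  C: 4
  H: 6
  I: 1
  N: 1
  O: 2
Molecular formula: C4H6INO2.
  M = 4(12.0) + 6(1.007825) + 126.904472 + 14.003074 + 2(15.994915)
    = 48.000000 + 6.046950 + 126.904472 + 14.003074 + 31.989830 = 226.944326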